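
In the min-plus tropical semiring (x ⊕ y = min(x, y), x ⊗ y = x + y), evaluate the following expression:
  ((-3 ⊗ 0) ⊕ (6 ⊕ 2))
((-3 ⊗ 0) ⊕ (6 ⊕ 2)) = -3

Expand innermost to outermost. Recall ⊕ takes the minimum of its arguments and ⊗ takes their sum. Working out the expression ((-3 ⊗ 0) ⊕ (6 ⊕ 2)) gives -3.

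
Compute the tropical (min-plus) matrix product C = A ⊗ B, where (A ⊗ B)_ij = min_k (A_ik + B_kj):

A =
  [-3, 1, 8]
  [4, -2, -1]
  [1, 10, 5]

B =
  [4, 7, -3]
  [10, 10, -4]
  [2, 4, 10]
A ⊗ B =
  [1, 4, -6]
  [1, 3, -6]
  [5, 8, -2]

Apply the min-plus product entry-by-entry:
  C[0][0] = min over k of (A[0][0] + B[0][0] = -3 + 4 = 1, A[0][1] + B[1][0] = 1 + 10 = 11, A[0][2] + B[2][0] = 8 + 2 = 10) = 1 (attained at k = 0)
  C[0][1] = min over k of (A[0][0] + B[0][1] = -3 + 7 = 4, A[0][1] + B[1][1] = 1 + 10 = 11, A[0][2] + B[2][1] = 8 + 4 = 12) = 4 (attained at k = 0)
  C[0][2] = min over k of (A[0][0] + B[0][2] = -3 + -3 = -6, A[0][1] + B[1][2] = 1 + -4 = -3, A[0][2] + B[2][2] = 8 + 10 = 18) = -6 (attained at k = 0)
  C[1][0] = min over k of (A[1][0] + B[0][0] = 4 + 4 = 8, A[1][1] + B[1][0] = -2 + 10 = 8, A[1][2] + B[2][0] = -1 + 2 = 1) = 1 (attained at k = 2)
  C[1][1] = min over k of (A[1][0] + B[0][1] = 4 + 7 = 11, A[1][1] + B[1][1] = -2 + 10 = 8, A[1][2] + B[2][1] = -1 + 4 = 3) = 3 (attained at k = 2)
  C[1][2] = min over k of (A[1][0] + B[0][2] = 4 + -3 = 1, A[1][1] + B[1][2] = -2 + -4 = -6, A[1][2] + B[2][2] = -1 + 10 = 9) = -6 (attained at k = 1)
  C[2][0] = min over k of (A[2][0] + B[0][0] = 1 + 4 = 5, A[2][1] + B[1][0] = 10 + 10 = 20, A[2][2] + B[2][0] = 5 + 2 = 7) = 5 (attained at k = 0)
  C[2][1] = min over k of (A[2][0] + B[0][1] = 1 + 7 = 8, A[2][1] + B[1][1] = 10 + 10 = 20, A[2][2] + B[2][1] = 5 + 4 = 9) = 8 (attained at k = 0)
  C[2][2] = min over k of (A[2][0] + B[0][2] = 1 + -3 = -2, A[2][1] + B[1][2] = 10 + -4 = 6, A[2][2] + B[2][2] = 5 + 10 = 15) = -2 (attained at k = 0)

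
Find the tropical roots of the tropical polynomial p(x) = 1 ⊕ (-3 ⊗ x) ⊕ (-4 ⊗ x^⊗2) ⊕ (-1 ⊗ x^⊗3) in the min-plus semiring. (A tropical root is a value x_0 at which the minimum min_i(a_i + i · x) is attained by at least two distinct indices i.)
Roots: {-3, 1, 4}

Each tropical root is a break point of the lower envelope of the lines y = a_i + i · x (there are 4 lines, with slopes 0, 1, ..., 3). Only the lines that attain the minimum somewhere contribute to roots; other lines are dominated. Here the surviving (envelope) indices are i = 3, i = 2, i = 1, i = 0.
Intersections between consecutive envelope lines give the roots: for adjacent envelope indices i < j the intersection is x = (a_i − a_j) / (j − i). Reading off the sorted break points: {-3, 1, 4}.
Verification: at each break x_0, at least two indices attain the minimum of min_i(a_i + i · x_0).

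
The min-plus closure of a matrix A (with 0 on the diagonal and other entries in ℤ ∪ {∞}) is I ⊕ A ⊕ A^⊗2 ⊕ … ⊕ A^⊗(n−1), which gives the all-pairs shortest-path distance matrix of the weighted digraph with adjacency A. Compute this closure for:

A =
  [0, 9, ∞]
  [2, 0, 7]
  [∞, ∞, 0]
Closure =
  [0, 9, 16]
  [2, 0, 7]
  [∞, ∞, 0]

This is the Floyd-Warshall all-pairs shortest-path computation. For each intermediate vertex k = 0, 1, …, 2, update dist[i][j] ← min(dist[i][j], dist[i][k] + dist[k][j]). The final matrix gives, for each (i, j), the minimum total weight of any directed path from i to j (possibly empty when i = j).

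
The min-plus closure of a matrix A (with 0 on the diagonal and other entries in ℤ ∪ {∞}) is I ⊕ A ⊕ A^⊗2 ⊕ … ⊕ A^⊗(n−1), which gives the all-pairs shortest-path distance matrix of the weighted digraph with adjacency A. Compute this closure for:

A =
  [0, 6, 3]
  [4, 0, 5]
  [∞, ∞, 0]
Closure =
  [0, 6, 3]
  [4, 0, 5]
  [∞, ∞, 0]

This is the Floyd-Warshall all-pairs shortest-path computation. For each intermediate vertex k = 0, 1, …, 2, update dist[i][j] ← min(dist[i][j], dist[i][k] + dist[k][j]). The final matrix gives, for each (i, j), the minimum total weight of any directed path from i to j (possibly empty when i = j).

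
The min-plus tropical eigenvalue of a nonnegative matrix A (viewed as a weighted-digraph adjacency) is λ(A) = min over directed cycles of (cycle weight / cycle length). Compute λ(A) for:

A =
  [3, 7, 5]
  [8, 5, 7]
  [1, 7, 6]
λ(A) = 3

Enumerate directed cycles and compute their means (weight / length). Sample:
  cycle 0 → 0: weight = 3, length = 1, mean = 3/1 ≈ 3.000
  cycle 1 → 1: weight = 5, length = 1, mean = 5/1 ≈ 5.000
  cycle 2 → 2: weight = 6, length = 1, mean = 6/1 ≈ 6.000
  cycle 0 → 1 → 0: weight = 15, length = 2, mean = 15/2 ≈ 7.500
  cycle 0 → 2 → 0: weight = 6, length = 2, mean = 6/2 ≈ 3.000
  cycle 1 → 0 → 1: weight = 15, length = 2, mean = 15/2 ≈ 7.500
Minimum mean = 3.000, attained e.g. along the cycle 0 → 0 with weight 3 and length 1. So λ(A) = 3/1 = 3.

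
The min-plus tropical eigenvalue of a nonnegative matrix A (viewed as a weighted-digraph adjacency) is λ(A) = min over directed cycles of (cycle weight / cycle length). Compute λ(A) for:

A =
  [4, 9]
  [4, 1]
λ(A) = 1

Enumerate directed cycles and compute their means (weight / length). Sample:
  cycle 0 → 0: weight = 4, length = 1, mean = 4/1 ≈ 4.000
  cycle 1 → 1: weight = 1, length = 1, mean = 1/1 ≈ 1.000
  cycle 0 → 1 → 0: weight = 13, length = 2, mean = 13/2 ≈ 6.500
  cycle 1 → 0 → 1: weight = 13, length = 2, mean = 13/2 ≈ 6.500
Minimum mean = 1.000, attained e.g. along the cycle 1 → 1 with weight 1 and length 1. So λ(A) = 1/1 = 1.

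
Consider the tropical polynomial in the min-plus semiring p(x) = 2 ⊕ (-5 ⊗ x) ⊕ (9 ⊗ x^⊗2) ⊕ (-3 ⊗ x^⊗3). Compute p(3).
p(3) = -2

A tropical monomial a ⊗ x^⊗i evaluates to a + i · x. Evaluating each term at x = 3:
  Term 0 contributes 2 + 0 · 3 = 2
  Term 1 contributes -5 + 1 · 3 = -2
  Term 2 contributes 9 + 2 · 3 = 15
  Term 3 contributes -3 + 3 · 3 = 6
p(3) = ⊕ of these = min[2, -2, 15, 6] = -2.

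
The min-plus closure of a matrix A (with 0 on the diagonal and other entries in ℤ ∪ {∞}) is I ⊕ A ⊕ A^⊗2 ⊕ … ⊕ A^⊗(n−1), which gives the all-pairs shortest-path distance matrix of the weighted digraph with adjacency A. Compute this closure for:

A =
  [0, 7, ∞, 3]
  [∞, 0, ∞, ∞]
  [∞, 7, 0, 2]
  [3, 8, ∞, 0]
Closure =
  [0, 7, ∞, 3]
  [∞, 0, ∞, ∞]
  [5, 7, 0, 2]
  [3, 8, ∞, 0]

This is the Floyd-Warshall all-pairs shortest-path computation. For each intermediate vertex k = 0, 1, …, 3, update dist[i][j] ← min(dist[i][j], dist[i][k] + dist[k][j]). The final matrix gives, for each (i, j), the minimum total weight of any directed path from i to j (possibly empty when i = j).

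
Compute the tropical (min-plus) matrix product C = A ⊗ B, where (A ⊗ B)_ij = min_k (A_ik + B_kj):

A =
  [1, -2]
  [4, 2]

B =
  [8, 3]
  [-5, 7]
A ⊗ B =
  [-7, 4]
  [-3, 7]

Apply the min-plus product entry-by-entry:
  C[0][0] = min over k of (A[0][0] + B[0][0] = 1 + 8 = 9, A[0][1] + B[1][0] = -2 + -5 = -7) = -7 (attained at k = 1)
  C[0][1] = min over k of (A[0][0] + B[0][1] = 1 + 3 = 4, A[0][1] + B[1][1] = -2 + 7 = 5) = 4 (attained at k = 0)
  C[1][0] = min over k of (A[1][0] + B[0][0] = 4 + 8 = 12, A[1][1] + B[1][0] = 2 + -5 = -3) = -3 (attained at k = 1)
  C[1][1] = min over k of (A[1][0] + B[0][1] = 4 + 3 = 7, A[1][1] + B[1][1] = 2 + 7 = 9) = 7 (attained at k = 0)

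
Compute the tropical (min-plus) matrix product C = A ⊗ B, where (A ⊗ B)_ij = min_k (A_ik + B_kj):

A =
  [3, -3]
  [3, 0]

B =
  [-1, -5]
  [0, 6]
A ⊗ B =
  [-3, -2]
  [0, -2]

Apply the min-plus product entry-by-entry:
  C[0][0] = min over k of (A[0][0] + B[0][0] = 3 + -1 = 2, A[0][1] + B[1][0] = -3 + 0 = -3) = -3 (attained at k = 1)
  C[0][1] = min over k of (A[0][0] + B[0][1] = 3 + -5 = -2, A[0][1] + B[1][1] = -3 + 6 = 3) = -2 (attained at k = 0)
  C[1][0] = min over k of (A[1][0] + B[0][0] = 3 + -1 = 2, A[1][1] + B[1][0] = 0 + 0 = 0) = 0 (attained at k = 1)
  C[1][1] = min over k of (A[1][0] + B[0][1] = 3 + -5 = -2, A[1][1] + B[1][1] = 0 + 6 = 6) = -2 (attained at k = 0)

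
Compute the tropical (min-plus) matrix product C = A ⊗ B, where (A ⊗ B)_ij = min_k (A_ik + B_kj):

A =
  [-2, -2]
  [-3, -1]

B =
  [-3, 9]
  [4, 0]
A ⊗ B =
  [-5, -2]
  [-6, -1]

Apply the min-plus product entry-by-entry:
  C[0][0] = min over k of (A[0][0] + B[0][0] = -2 + -3 = -5, A[0][1] + B[1][0] = -2 + 4 = 2) = -5 (attained at k = 0)
  C[0][1] = min over k of (A[0][0] + B[0][1] = -2 + 9 = 7, A[0][1] + B[1][1] = -2 + 0 = -2) = -2 (attained at k = 1)
  C[1][0] = min over k of (A[1][0] + B[0][0] = -3 + -3 = -6, A[1][1] + B[1][0] = -1 + 4 = 3) = -6 (attained at k = 0)
  C[1][1] = min over k of (A[1][0] + B[0][1] = -3 + 9 = 6, A[1][1] + B[1][1] = -1 + 0 = -1) = -1 (attained at k = 1)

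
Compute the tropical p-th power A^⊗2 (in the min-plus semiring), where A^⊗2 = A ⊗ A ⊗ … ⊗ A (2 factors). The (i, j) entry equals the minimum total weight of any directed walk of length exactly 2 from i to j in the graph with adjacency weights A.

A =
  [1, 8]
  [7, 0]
A^⊗2 =
  [2, 8]
  [7, 0]

Each entry (A^⊗2)_ij equals the minimum over all length-2 walks i = v_0 → v_1 → … → v_2 = j of Σ_t A[v_t][v_{t+1}]. For example, for (i, j) = (0, 1) we minimise over 2 possible intermediate vertex sequences; the minimum is 8, attained along the walk 0 → 1 → 1.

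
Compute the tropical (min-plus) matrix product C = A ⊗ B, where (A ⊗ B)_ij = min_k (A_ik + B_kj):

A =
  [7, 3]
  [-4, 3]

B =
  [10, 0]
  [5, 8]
A ⊗ B =
  [8, 7]
  [6, -4]

Apply the min-plus product entry-by-entry:
  C[0][0] = min over k of (A[0][0] + B[0][0] = 7 + 10 = 17, A[0][1] + B[1][0] = 3 + 5 = 8) = 8 (attained at k = 1)
  C[0][1] = min over k of (A[0][0] + B[0][1] = 7 + 0 = 7, A[0][1] + B[1][1] = 3 + 8 = 11) = 7 (attained at k = 0)
  C[1][0] = min over k of (A[1][0] + B[0][0] = -4 + 10 = 6, A[1][1] + B[1][0] = 3 + 5 = 8) = 6 (attained at k = 0)
  C[1][1] = min over k of (A[1][0] + B[0][1] = -4 + 0 = -4, A[1][1] + B[1][1] = 3 + 8 = 11) = -4 (attained at k = 0)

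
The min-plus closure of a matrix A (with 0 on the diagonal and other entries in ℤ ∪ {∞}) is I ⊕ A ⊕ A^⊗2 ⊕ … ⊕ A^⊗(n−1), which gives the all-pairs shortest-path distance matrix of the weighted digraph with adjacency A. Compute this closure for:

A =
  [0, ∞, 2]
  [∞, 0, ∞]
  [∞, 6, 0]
Closure =
  [0, 8, 2]
  [∞, 0, ∞]
  [∞, 6, 0]

This is the Floyd-Warshall all-pairs shortest-path computation. For each intermediate vertex k = 0, 1, …, 2, update dist[i][j] ← min(dist[i][j], dist[i][k] + dist[k][j]). The final matrix gives, for each (i, j), the minimum total weight of any directed path from i to j (possibly empty when i = j).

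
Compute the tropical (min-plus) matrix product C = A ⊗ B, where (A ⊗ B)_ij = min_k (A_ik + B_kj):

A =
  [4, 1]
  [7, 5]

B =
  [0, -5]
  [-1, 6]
A ⊗ B =
  [0, -1]
  [4, 2]

Apply the min-plus product entry-by-entry:
  C[0][0] = min over k of (A[0][0] + B[0][0] = 4 + 0 = 4, A[0][1] + B[1][0] = 1 + -1 = 0) = 0 (attained at k = 1)
  C[0][1] = min over k of (A[0][0] + B[0][1] = 4 + -5 = -1, A[0][1] + B[1][1] = 1 + 6 = 7) = -1 (attained at k = 0)
  C[1][0] = min over k of (A[1][0] + B[0][0] = 7 + 0 = 7, A[1][1] + B[1][0] = 5 + -1 = 4) = 4 (attained at k = 1)
  C[1][1] = min over k of (A[1][0] + B[0][1] = 7 + -5 = 2, A[1][1] + B[1][1] = 5 + 6 = 11) = 2 (attained at k = 0)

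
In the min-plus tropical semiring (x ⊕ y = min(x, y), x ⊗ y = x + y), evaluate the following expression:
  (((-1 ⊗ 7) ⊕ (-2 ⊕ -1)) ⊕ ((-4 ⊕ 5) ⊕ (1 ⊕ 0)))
(((-1 ⊗ 7) ⊕ (-2 ⊕ -1)) ⊕ ((-4 ⊕ 5) ⊕ (1 ⊕ 0))) = -4

Expand innermost to outermost. Recall ⊕ takes the minimum of its arguments and ⊗ takes their sum. Working out the expression (((-1 ⊗ 7) ⊕ (-2 ⊕ -1)) ⊕ ((-4 ⊕ 5) ⊕ (1 ⊕ 0))) gives -4.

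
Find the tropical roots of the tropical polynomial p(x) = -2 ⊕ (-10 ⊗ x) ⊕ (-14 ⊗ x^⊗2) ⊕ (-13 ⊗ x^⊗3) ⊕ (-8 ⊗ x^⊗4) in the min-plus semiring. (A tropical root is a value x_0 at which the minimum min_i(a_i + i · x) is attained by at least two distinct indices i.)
Roots: {-5, -1, 4, 8}

Each tropical root is a break point of the lower envelope of the lines y = a_i + i · x (there are 5 lines, with slopes 0, 1, ..., 4). Only the lines that attain the minimum somewhere contribute to roots; other lines are dominated. Here the surviving (envelope) indices are i = 4, i = 3, i = 2, i = 1, i = 0.
Intersections between consecutive envelope lines give the roots: for adjacent envelope indices i < j the intersection is x = (a_i − a_j) / (j − i). Reading off the sorted break points: {-5, -1, 4, 8}.
Verification: at each break x_0, at least two indices attain the minimum of min_i(a_i + i · x_0).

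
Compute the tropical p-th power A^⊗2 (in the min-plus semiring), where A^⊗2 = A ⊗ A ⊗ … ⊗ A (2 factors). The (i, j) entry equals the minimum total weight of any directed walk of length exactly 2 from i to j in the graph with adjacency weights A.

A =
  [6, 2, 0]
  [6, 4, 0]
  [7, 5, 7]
A^⊗2 =
  [7, 5, 2]
  [7, 5, 4]
  [11, 9, 5]

Each entry (A^⊗2)_ij equals the minimum over all length-2 walks i = v_0 → v_1 → … → v_2 = j of Σ_t A[v_t][v_{t+1}]. For example, for (i, j) = (0, 2) we minimise over 3 possible intermediate vertex sequences; the minimum is 2, attained along the walk 0 → 1 → 2.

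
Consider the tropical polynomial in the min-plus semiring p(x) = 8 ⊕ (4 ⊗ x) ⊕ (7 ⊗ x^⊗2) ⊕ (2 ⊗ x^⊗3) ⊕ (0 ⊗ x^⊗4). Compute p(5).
p(5) = 8

A tropical monomial a ⊗ x^⊗i evaluates to a + i · x. Evaluating each term at x = 5:
  Term 0 contributes 8 + 0 · 5 = 8
  Term 1 contributes 4 + 1 · 5 = 9
  Term 2 contributes 7 + 2 · 5 = 17
  Term 3 contributes 2 + 3 · 5 = 17
  Term 4 contributes 0 + 4 · 5 = 20
p(5) = ⊕ of these = min[8, 9, 17, 17, 20] = 8.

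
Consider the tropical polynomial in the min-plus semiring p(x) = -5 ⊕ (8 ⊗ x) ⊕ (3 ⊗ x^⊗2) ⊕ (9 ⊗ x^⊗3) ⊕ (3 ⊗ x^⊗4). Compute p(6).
p(6) = -5

A tropical monomial a ⊗ x^⊗i evaluates to a + i · x. Evaluating each term at x = 6:
  Term 0 contributes -5 + 0 · 6 = -5
  Term 1 contributes 8 + 1 · 6 = 14
  Term 2 contributes 3 + 2 · 6 = 15
  Term 3 contributes 9 + 3 · 6 = 27
  Term 4 contributes 3 + 4 · 6 = 27
p(6) = ⊕ of these = min[-5, 14, 15, 27, 27] = -5.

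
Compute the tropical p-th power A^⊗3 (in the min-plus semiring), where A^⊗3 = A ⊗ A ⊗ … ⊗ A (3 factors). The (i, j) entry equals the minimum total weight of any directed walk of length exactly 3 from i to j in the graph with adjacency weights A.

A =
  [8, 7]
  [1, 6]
A^⊗3 =
  [14, 15]
  [9, 14]

Each entry (A^⊗3)_ij equals the minimum over all length-3 walks i = v_0 → v_1 → … → v_3 = j of Σ_t A[v_t][v_{t+1}]. For example, for (i, j) = (0, 1) we minimise over 4 possible intermediate vertex sequences; the minimum is 15, attained along the walk 0 → 1 → 0 → 1.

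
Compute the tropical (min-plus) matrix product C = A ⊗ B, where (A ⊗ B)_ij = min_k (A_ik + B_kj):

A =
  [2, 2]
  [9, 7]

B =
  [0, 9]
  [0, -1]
A ⊗ B =
  [2, 1]
  [7, 6]

Apply the min-plus product entry-by-entry:
  C[0][0] = min over k of (A[0][0] + B[0][0] = 2 + 0 = 2, A[0][1] + B[1][0] = 2 + 0 = 2) = 2 (attained at k = 0)
  C[0][1] = min over k of (A[0][0] + B[0][1] = 2 + 9 = 11, A[0][1] + B[1][1] = 2 + -1 = 1) = 1 (attained at k = 1)
  C[1][0] = min over k of (A[1][0] + B[0][0] = 9 + 0 = 9, A[1][1] + B[1][0] = 7 + 0 = 7) = 7 (attained at k = 1)
  C[1][1] = min over k of (A[1][0] + B[0][1] = 9 + 9 = 18, A[1][1] + B[1][1] = 7 + -1 = 6) = 6 (attained at k = 1)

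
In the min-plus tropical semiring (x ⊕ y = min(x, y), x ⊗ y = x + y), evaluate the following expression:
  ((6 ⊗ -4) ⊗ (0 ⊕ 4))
((6 ⊗ -4) ⊗ (0 ⊕ 4)) = 2

Expand innermost to outermost. Recall ⊕ takes the minimum of its arguments and ⊗ takes their sum. Working out the expression ((6 ⊗ -4) ⊗ (0 ⊕ 4)) gives 2.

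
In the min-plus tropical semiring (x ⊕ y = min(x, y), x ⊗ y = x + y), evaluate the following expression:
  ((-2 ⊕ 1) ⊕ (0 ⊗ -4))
((-2 ⊕ 1) ⊕ (0 ⊗ -4)) = -4

Expand innermost to outermost. Recall ⊕ takes the minimum of its arguments and ⊗ takes their sum. Working out the expression ((-2 ⊕ 1) ⊕ (0 ⊗ -4)) gives -4.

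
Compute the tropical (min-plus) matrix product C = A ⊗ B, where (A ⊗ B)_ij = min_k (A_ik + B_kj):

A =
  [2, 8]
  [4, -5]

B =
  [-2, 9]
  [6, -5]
A ⊗ B =
  [0, 3]
  [1, -10]

Apply the min-plus product entry-by-entry:
  C[0][0] = min over k of (A[0][0] + B[0][0] = 2 + -2 = 0, A[0][1] + B[1][0] = 8 + 6 = 14) = 0 (attained at k = 0)
  C[0][1] = min over k of (A[0][0] + B[0][1] = 2 + 9 = 11, A[0][1] + B[1][1] = 8 + -5 = 3) = 3 (attained at k = 1)
  C[1][0] = min over k of (A[1][0] + B[0][0] = 4 + -2 = 2, A[1][1] + B[1][0] = -5 + 6 = 1) = 1 (attained at k = 1)
  C[1][1] = min over k of (A[1][0] + B[0][1] = 4 + 9 = 13, A[1][1] + B[1][1] = -5 + -5 = -10) = -10 (attained at k = 1)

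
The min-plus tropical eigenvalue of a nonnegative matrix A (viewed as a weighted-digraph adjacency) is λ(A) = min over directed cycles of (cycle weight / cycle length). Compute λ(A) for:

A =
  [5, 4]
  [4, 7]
λ(A) = 4

Enumerate directed cycles and compute their means (weight / length). Sample:
  cycle 0 → 0: weight = 5, length = 1, mean = 5/1 ≈ 5.000
  cycle 1 → 1: weight = 7, length = 1, mean = 7/1 ≈ 7.000
  cycle 0 → 1 → 0: weight = 8, length = 2, mean = 8/2 ≈ 4.000
  cycle 1 → 0 → 1: weight = 8, length = 2, mean = 8/2 ≈ 4.000
Minimum mean = 4.000, attained e.g. along the cycle 0 → 1 → 0 with weight 8 and length 2. So λ(A) = 8/2 = 4.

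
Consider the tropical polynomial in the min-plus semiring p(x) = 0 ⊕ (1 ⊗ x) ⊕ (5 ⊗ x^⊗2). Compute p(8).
p(8) = 0

A tropical monomial a ⊗ x^⊗i evaluates to a + i · x. Evaluating each term at x = 8:
  Term 0 contributes 0 + 0 · 8 = 0
  Term 1 contributes 1 + 1 · 8 = 9
  Term 2 contributes 5 + 2 · 8 = 21
p(8) = ⊕ of these = min[0, 9, 21] = 0.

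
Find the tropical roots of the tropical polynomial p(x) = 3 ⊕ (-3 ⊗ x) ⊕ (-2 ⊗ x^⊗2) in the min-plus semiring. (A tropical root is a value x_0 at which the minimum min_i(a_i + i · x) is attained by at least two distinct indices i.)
Roots: {-1, 6}

Each tropical root is a break point of the lower envelope of the lines y = a_i + i · x (there are 3 lines, with slopes 0, 1, ..., 2). Only the lines that attain the minimum somewhere contribute to roots; other lines are dominated. Here the surviving (envelope) indices are i = 2, i = 1, i = 0.
Intersections between consecutive envelope lines give the roots: for adjacent envelope indices i < j the intersection is x = (a_i − a_j) / (j − i). Reading off the sorted break points: {-1, 6}.
Verification: at each break x_0, at least two indices attain the minimum of min_i(a_i + i · x_0).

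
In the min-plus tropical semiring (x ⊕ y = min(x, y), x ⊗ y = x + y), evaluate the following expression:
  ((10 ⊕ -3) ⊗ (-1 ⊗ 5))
((10 ⊕ -3) ⊗ (-1 ⊗ 5)) = 1

Expand innermost to outermost. Recall ⊕ takes the minimum of its arguments and ⊗ takes their sum. Working out the expression ((10 ⊕ -3) ⊗ (-1 ⊗ 5)) gives 1.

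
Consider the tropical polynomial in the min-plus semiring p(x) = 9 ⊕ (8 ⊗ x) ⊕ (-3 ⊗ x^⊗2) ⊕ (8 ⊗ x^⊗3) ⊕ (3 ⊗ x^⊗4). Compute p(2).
p(2) = 1

A tropical monomial a ⊗ x^⊗i evaluates to a + i · x. Evaluating each term at x = 2:
  Term 0 contributes 9 + 0 · 2 = 9
  Term 1 contributes 8 + 1 · 2 = 10
  Term 2 contributes -3 + 2 · 2 = 1
  Term 3 contributes 8 + 3 · 2 = 14
  Term 4 contributes 3 + 4 · 2 = 11
p(2) = ⊕ of these = min[9, 10, 1, 14, 11] = 1.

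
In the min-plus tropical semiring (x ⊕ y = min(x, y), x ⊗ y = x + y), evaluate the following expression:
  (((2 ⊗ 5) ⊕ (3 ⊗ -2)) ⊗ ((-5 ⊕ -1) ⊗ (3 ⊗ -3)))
(((2 ⊗ 5) ⊕ (3 ⊗ -2)) ⊗ ((-5 ⊕ -1) ⊗ (3 ⊗ -3))) = -4

Expand innermost to outermost. Recall ⊕ takes the minimum of its arguments and ⊗ takes their sum. Working out the expression (((2 ⊗ 5) ⊕ (3 ⊗ -2)) ⊗ ((-5 ⊕ -1) ⊗ (3 ⊗ -3))) gives -4.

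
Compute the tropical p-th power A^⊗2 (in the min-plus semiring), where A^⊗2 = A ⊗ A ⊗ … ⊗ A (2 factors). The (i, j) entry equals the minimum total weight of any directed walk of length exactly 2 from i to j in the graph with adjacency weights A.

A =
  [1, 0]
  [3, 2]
A^⊗2 =
  [2, 1]
  [4, 3]

Each entry (A^⊗2)_ij equals the minimum over all length-2 walks i = v_0 → v_1 → … → v_2 = j of Σ_t A[v_t][v_{t+1}]. For example, for (i, j) = (0, 1) we minimise over 2 possible intermediate vertex sequences; the minimum is 1, attained along the walk 0 → 0 → 1.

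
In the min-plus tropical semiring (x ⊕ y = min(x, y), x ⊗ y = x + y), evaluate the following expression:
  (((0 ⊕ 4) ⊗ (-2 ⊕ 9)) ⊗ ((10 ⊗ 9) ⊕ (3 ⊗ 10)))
(((0 ⊕ 4) ⊗ (-2 ⊕ 9)) ⊗ ((10 ⊗ 9) ⊕ (3 ⊗ 10))) = 11

Expand innermost to outermost. Recall ⊕ takes the minimum of its arguments and ⊗ takes their sum. Working out the expression (((0 ⊕ 4) ⊗ (-2 ⊕ 9)) ⊗ ((10 ⊗ 9) ⊕ (3 ⊗ 10))) gives 11.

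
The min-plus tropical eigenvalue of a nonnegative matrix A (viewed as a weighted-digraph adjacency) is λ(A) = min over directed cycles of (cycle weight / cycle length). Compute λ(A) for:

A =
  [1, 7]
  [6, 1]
λ(A) = 1

Enumerate directed cycles and compute their means (weight / length). Sample:
  cycle 0 → 0: weight = 1, length = 1, mean = 1/1 ≈ 1.000
  cycle 1 → 1: weight = 1, length = 1, mean = 1/1 ≈ 1.000
  cycle 0 → 1 → 0: weight = 13, length = 2, mean = 13/2 ≈ 6.500
  cycle 1 → 0 → 1: weight = 13, length = 2, mean = 13/2 ≈ 6.500
Minimum mean = 1.000, attained e.g. along the cycle 0 → 0 with weight 1 and length 1. So λ(A) = 1/1 = 1.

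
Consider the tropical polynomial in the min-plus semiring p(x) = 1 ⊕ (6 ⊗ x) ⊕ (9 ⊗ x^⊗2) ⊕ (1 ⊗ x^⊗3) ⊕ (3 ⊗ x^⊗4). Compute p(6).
p(6) = 1

A tropical monomial a ⊗ x^⊗i evaluates to a + i · x. Evaluating each term at x = 6:
  Term 0 contributes 1 + 0 · 6 = 1
  Term 1 contributes 6 + 1 · 6 = 12
  Term 2 contributes 9 + 2 · 6 = 21
  Term 3 contributes 1 + 3 · 6 = 19
  Term 4 contributes 3 + 4 · 6 = 27
p(6) = ⊕ of these = min[1, 12, 21, 19, 27] = 1.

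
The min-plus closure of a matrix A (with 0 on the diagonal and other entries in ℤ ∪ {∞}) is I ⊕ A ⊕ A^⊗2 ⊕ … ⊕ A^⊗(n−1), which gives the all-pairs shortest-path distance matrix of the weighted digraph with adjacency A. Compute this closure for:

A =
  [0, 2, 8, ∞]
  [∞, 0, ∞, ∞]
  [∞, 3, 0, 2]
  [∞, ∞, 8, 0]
Closure =
  [0, 2, 8, 10]
  [∞, 0, ∞, ∞]
  [∞, 3, 0, 2]
  [∞, 11, 8, 0]

This is the Floyd-Warshall all-pairs shortest-path computation. For each intermediate vertex k = 0, 1, …, 3, update dist[i][j] ← min(dist[i][j], dist[i][k] + dist[k][j]). The final matrix gives, for each (i, j), the minimum total weight of any directed path from i to j (possibly empty when i = j).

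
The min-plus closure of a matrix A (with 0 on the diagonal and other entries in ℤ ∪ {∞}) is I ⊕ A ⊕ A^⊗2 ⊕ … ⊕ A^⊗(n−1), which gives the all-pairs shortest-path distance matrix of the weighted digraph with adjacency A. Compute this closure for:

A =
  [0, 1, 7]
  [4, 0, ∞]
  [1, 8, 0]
Closure =
  [0, 1, 7]
  [4, 0, 11]
  [1, 2, 0]

This is the Floyd-Warshall all-pairs shortest-path computation. For each intermediate vertex k = 0, 1, …, 2, update dist[i][j] ← min(dist[i][j], dist[i][k] + dist[k][j]). The final matrix gives, for each (i, j), the minimum total weight of any directed path from i to j (possibly empty when i = j).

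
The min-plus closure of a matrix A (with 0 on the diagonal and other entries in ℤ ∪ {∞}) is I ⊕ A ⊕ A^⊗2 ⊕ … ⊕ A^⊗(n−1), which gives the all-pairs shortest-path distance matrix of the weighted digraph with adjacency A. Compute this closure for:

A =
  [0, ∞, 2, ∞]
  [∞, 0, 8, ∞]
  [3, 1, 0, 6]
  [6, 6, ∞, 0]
Closure =
  [0, 3, 2, 8]
  [11, 0, 8, 14]
  [3, 1, 0, 6]
  [6, 6, 8, 0]

This is the Floyd-Warshall all-pairs shortest-path computation. For each intermediate vertex k = 0, 1, …, 3, update dist[i][j] ← min(dist[i][j], dist[i][k] + dist[k][j]). The final matrix gives, for each (i, j), the minimum total weight of any directed path from i to j (possibly empty when i = j).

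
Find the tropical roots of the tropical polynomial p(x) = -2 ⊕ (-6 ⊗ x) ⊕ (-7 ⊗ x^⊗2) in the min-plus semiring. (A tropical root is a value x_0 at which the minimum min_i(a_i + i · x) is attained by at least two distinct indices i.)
Roots: {1, 4}

Each tropical root is a break point of the lower envelope of the lines y = a_i + i · x (there are 3 lines, with slopes 0, 1, ..., 2). Only the lines that attain the minimum somewhere contribute to roots; other lines are dominated. Here the surviving (envelope) indices are i = 2, i = 1, i = 0.
Intersections between consecutive envelope lines give the roots: for adjacent envelope indices i < j the intersection is x = (a_i − a_j) / (j − i). Reading off the sorted break points: {1, 4}.
Verification: at each break x_0, at least two indices attain the minimum of min_i(a_i + i · x_0).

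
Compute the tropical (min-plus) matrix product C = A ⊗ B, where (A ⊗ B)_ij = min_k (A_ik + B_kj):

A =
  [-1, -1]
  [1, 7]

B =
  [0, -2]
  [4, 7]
A ⊗ B =
  [-1, -3]
  [1, -1]

Apply the min-plus product entry-by-entry:
  C[0][0] = min over k of (A[0][0] + B[0][0] = -1 + 0 = -1, A[0][1] + B[1][0] = -1 + 4 = 3) = -1 (attained at k = 0)
  C[0][1] = min over k of (A[0][0] + B[0][1] = -1 + -2 = -3, A[0][1] + B[1][1] = -1 + 7 = 6) = -3 (attained at k = 0)
  C[1][0] = min over k of (A[1][0] + B[0][0] = 1 + 0 = 1, A[1][1] + B[1][0] = 7 + 4 = 11) = 1 (attained at k = 0)
  C[1][1] = min over k of (A[1][0] + B[0][1] = 1 + -2 = -1, A[1][1] + B[1][1] = 7 + 7 = 14) = -1 (attained at k = 0)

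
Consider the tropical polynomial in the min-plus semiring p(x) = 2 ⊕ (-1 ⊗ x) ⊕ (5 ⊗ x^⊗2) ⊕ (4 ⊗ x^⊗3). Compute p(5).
p(5) = 2

A tropical monomial a ⊗ x^⊗i evaluates to a + i · x. Evaluating each term at x = 5:
  Term 0 contributes 2 + 0 · 5 = 2
  Term 1 contributes -1 + 1 · 5 = 4
  Term 2 contributes 5 + 2 · 5 = 15
  Term 3 contributes 4 + 3 · 5 = 19
p(5) = ⊕ of these = min[2, 4, 15, 19] = 2.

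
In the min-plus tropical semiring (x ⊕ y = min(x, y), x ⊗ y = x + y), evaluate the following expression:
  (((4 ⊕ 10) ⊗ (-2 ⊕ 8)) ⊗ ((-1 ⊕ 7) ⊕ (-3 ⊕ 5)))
(((4 ⊕ 10) ⊗ (-2 ⊕ 8)) ⊗ ((-1 ⊕ 7) ⊕ (-3 ⊕ 5))) = -1

Expand innermost to outermost. Recall ⊕ takes the minimum of its arguments and ⊗ takes their sum. Working out the expression (((4 ⊕ 10) ⊗ (-2 ⊕ 8)) ⊗ ((-1 ⊕ 7) ⊕ (-3 ⊕ 5))) gives -1.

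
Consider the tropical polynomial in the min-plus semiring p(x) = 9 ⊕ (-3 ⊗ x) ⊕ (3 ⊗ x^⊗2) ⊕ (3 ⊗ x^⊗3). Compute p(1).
p(1) = -2

A tropical monomial a ⊗ x^⊗i evaluates to a + i · x. Evaluating each term at x = 1:
  Term 0 contributes 9 + 0 · 1 = 9
  Term 1 contributes -3 + 1 · 1 = -2
  Term 2 contributes 3 + 2 · 1 = 5
  Term 3 contributes 3 + 3 · 1 = 6
p(1) = ⊕ of these = min[9, -2, 5, 6] = -2.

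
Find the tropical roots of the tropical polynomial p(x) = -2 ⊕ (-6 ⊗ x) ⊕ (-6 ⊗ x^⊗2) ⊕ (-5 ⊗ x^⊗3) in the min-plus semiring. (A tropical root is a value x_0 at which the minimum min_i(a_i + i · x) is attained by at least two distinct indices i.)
Roots: {-1, 0, 4}

Each tropical root is a break point of the lower envelope of the lines y = a_i + i · x (there are 4 lines, with slopes 0, 1, ..., 3). Only the lines that attain the minimum somewhere contribute to roots; other lines are dominated. Here the surviving (envelope) indices are i = 3, i = 2, i = 1, i = 0.
Intersections between consecutive envelope lines give the roots: for adjacent envelope indices i < j the intersection is x = (a_i − a_j) / (j − i). Reading off the sorted break points: {-1, 0, 4}.
Verification: at each break x_0, at least two indices attain the minimum of min_i(a_i + i · x_0).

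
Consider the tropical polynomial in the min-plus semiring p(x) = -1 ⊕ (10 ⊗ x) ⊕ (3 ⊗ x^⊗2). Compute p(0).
p(0) = -1

A tropical monomial a ⊗ x^⊗i evaluates to a + i · x. Evaluating each term at x = 0:
  Term 0 contributes -1 + 0 · 0 = -1
  Term 1 contributes 10 + 1 · 0 = 10
  Term 2 contributes 3 + 2 · 0 = 3
p(0) = ⊕ of these = min[-1, 10, 3] = -1.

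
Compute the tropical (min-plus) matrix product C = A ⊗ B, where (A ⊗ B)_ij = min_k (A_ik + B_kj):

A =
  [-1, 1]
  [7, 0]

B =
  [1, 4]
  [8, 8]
A ⊗ B =
  [0, 3]
  [8, 8]

Apply the min-plus product entry-by-entry:
  C[0][0] = min over k of (A[0][0] + B[0][0] = -1 + 1 = 0, A[0][1] + B[1][0] = 1 + 8 = 9) = 0 (attained at k = 0)
  C[0][1] = min over k of (A[0][0] + B[0][1] = -1 + 4 = 3, A[0][1] + B[1][1] = 1 + 8 = 9) = 3 (attained at k = 0)
  C[1][0] = min over k of (A[1][0] + B[0][0] = 7 + 1 = 8, A[1][1] + B[1][0] = 0 + 8 = 8) = 8 (attained at k = 0)
  C[1][1] = min over k of (A[1][0] + B[0][1] = 7 + 4 = 11, A[1][1] + B[1][1] = 0 + 8 = 8) = 8 (attained at k = 1)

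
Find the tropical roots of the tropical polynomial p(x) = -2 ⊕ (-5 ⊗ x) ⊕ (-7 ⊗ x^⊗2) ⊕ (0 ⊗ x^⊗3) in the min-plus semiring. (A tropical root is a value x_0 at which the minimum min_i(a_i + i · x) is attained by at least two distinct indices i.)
Roots: {-7, 2, 3}

Each tropical root is a break point of the lower envelope of the lines y = a_i + i · x (there are 4 lines, with slopes 0, 1, ..., 3). Only the lines that attain the minimum somewhere contribute to roots; other lines are dominated. Here the surviving (envelope) indices are i = 3, i = 2, i = 1, i = 0.
Intersections between consecutive envelope lines give the roots: for adjacent envelope indices i < j the intersection is x = (a_i − a_j) / (j − i). Reading off the sorted break points: {-7, 2, 3}.
Verification: at each break x_0, at least two indices attain the minimum of min_i(a_i + i · x_0).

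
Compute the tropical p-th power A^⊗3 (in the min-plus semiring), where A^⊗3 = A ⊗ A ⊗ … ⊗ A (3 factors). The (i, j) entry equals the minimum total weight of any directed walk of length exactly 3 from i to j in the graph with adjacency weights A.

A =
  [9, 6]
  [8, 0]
A^⊗3 =
  [14, 6]
  [8, 0]

Each entry (A^⊗3)_ij equals the minimum over all length-3 walks i = v_0 → v_1 → … → v_3 = j of Σ_t A[v_t][v_{t+1}]. For example, for (i, j) = (0, 1) we minimise over 4 possible intermediate vertex sequences; the minimum is 6, attained along the walk 0 → 1 → 1 → 1.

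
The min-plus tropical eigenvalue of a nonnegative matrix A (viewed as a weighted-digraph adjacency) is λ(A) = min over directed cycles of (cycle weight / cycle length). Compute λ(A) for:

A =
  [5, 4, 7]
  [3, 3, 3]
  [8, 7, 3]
λ(A) = 3

Enumerate directed cycles and compute their means (weight / length). Sample:
  cycle 0 → 0: weight = 5, length = 1, mean = 5/1 ≈ 5.000
  cycle 1 → 1: weight = 3, length = 1, mean = 3/1 ≈ 3.000
  cycle 2 → 2: weight = 3, length = 1, mean = 3/1 ≈ 3.000
  cycle 0 → 1 → 0: weight = 7, length = 2, mean = 7/2 ≈ 3.500
  cycle 0 → 2 → 0: weight = 15, length = 2, mean = 15/2 ≈ 7.500
  cycle 1 → 0 → 1: weight = 7, length = 2, mean = 7/2 ≈ 3.500
Minimum mean = 3.000, attained e.g. along the cycle 1 → 1 with weight 3 and length 1. So λ(A) = 3/1 = 3.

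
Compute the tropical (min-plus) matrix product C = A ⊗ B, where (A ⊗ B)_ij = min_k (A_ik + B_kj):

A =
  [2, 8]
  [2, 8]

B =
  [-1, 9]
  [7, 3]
A ⊗ B =
  [1, 11]
  [1, 11]

Apply the min-plus product entry-by-entry:
  C[0][0] = min over k of (A[0][0] + B[0][0] = 2 + -1 = 1, A[0][1] + B[1][0] = 8 + 7 = 15) = 1 (attained at k = 0)
  C[0][1] = min over k of (A[0][0] + B[0][1] = 2 + 9 = 11, A[0][1] + B[1][1] = 8 + 3 = 11) = 11 (attained at k = 0)
  C[1][0] = min over k of (A[1][0] + B[0][0] = 2 + -1 = 1, A[1][1] + B[1][0] = 8 + 7 = 15) = 1 (attained at k = 0)
  C[1][1] = min over k of (A[1][0] + B[0][1] = 2 + 9 = 11, A[1][1] + B[1][1] = 8 + 3 = 11) = 11 (attained at k = 0)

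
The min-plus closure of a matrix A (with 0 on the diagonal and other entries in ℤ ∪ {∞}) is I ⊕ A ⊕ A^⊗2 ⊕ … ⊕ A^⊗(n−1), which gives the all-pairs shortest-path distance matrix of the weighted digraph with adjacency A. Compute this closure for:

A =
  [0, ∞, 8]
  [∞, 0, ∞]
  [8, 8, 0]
Closure =
  [0, 16, 8]
  [∞, 0, ∞]
  [8, 8, 0]

This is the Floyd-Warshall all-pairs shortest-path computation. For each intermediate vertex k = 0, 1, …, 2, update dist[i][j] ← min(dist[i][j], dist[i][k] + dist[k][j]). The final matrix gives, for each (i, j), the minimum total weight of any directed path from i to j (possibly empty when i = j).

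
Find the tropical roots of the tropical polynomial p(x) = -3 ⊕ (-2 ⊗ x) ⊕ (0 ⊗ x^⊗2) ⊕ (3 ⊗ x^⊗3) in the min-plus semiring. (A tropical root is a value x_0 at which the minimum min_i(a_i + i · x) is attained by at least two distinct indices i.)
Roots: {-3, -2, -1}

Each tropical root is a break point of the lower envelope of the lines y = a_i + i · x (there are 4 lines, with slopes 0, 1, ..., 3). Only the lines that attain the minimum somewhere contribute to roots; other lines are dominated. Here the surviving (envelope) indices are i = 3, i = 2, i = 1, i = 0.
Intersections between consecutive envelope lines give the roots: for adjacent envelope indices i < j the intersection is x = (a_i − a_j) / (j − i). Reading off the sorted break points: {-3, -2, -1}.
Verification: at each break x_0, at least two indices attain the minimum of min_i(a_i + i · x_0).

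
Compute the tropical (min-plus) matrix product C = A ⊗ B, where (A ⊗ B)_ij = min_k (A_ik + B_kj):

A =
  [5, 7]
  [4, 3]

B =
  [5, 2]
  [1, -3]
A ⊗ B =
  [8, 4]
  [4, 0]

Apply the min-plus product entry-by-entry:
  C[0][0] = min over k of (A[0][0] + B[0][0] = 5 + 5 = 10, A[0][1] + B[1][0] = 7 + 1 = 8) = 8 (attained at k = 1)
  C[0][1] = min over k of (A[0][0] + B[0][1] = 5 + 2 = 7, A[0][1] + B[1][1] = 7 + -3 = 4) = 4 (attained at k = 1)
  C[1][0] = min over k of (A[1][0] + B[0][0] = 4 + 5 = 9, A[1][1] + B[1][0] = 3 + 1 = 4) = 4 (attained at k = 1)
  C[1][1] = min over k of (A[1][0] + B[0][1] = 4 + 2 = 6, A[1][1] + B[1][1] = 3 + -3 = 0) = 0 (attained at k = 1)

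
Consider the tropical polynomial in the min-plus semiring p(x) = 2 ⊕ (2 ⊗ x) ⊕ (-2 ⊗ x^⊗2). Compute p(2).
p(2) = 2

A tropical monomial a ⊗ x^⊗i evaluates to a + i · x. Evaluating each term at x = 2:
  Term 0 contributes 2 + 0 · 2 = 2
  Term 1 contributes 2 + 1 · 2 = 4
  Term 2 contributes -2 + 2 · 2 = 2
p(2) = ⊕ of these = min[2, 4, 2] = 2.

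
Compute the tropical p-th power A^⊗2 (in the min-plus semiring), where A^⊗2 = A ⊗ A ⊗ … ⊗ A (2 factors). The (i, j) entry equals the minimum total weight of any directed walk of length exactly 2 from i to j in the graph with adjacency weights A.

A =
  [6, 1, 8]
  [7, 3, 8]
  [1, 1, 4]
A^⊗2 =
  [8, 4, 9]
  [9, 6, 11]
  [5, 2, 8]

Each entry (A^⊗2)_ij equals the minimum over all length-2 walks i = v_0 → v_1 → … → v_2 = j of Σ_t A[v_t][v_{t+1}]. For example, for (i, j) = (0, 2) we minimise over 3 possible intermediate vertex sequences; the minimum is 9, attained along the walk 0 → 1 → 2.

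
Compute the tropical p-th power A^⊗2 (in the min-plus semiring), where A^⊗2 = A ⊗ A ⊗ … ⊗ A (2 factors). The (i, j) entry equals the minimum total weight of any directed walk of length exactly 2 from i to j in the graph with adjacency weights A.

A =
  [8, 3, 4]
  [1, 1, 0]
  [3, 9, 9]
A^⊗2 =
  [4, 4, 3]
  [2, 2, 1]
  [10, 6, 7]

Each entry (A^⊗2)_ij equals the minimum over all length-2 walks i = v_0 → v_1 → … → v_2 = j of Σ_t A[v_t][v_{t+1}]. For example, for (i, j) = (0, 2) we minimise over 3 possible intermediate vertex sequences; the minimum is 3, attained along the walk 0 → 1 → 2.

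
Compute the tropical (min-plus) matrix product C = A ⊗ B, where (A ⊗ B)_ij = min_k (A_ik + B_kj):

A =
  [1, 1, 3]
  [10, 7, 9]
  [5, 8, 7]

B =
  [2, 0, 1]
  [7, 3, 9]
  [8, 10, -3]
A ⊗ B =
  [3, 1, 0]
  [12, 10, 6]
  [7, 5, 4]

Apply the min-plus product entry-by-entry:
  C[0][0] = min over k of (A[0][0] + B[0][0] = 1 + 2 = 3, A[0][1] + B[1][0] = 1 + 7 = 8, A[0][2] + B[2][0] = 3 + 8 = 11) = 3 (attained at k = 0)
  C[0][1] = min over k of (A[0][0] + B[0][1] = 1 + 0 = 1, A[0][1] + B[1][1] = 1 + 3 = 4, A[0][2] + B[2][1] = 3 + 10 = 13) = 1 (attained at k = 0)
  C[0][2] = min over k of (A[0][0] + B[0][2] = 1 + 1 = 2, A[0][1] + B[1][2] = 1 + 9 = 10, A[0][2] + B[2][2] = 3 + -3 = 0) = 0 (attained at k = 2)
  C[1][0] = min over k of (A[1][0] + B[0][0] = 10 + 2 = 12, A[1][1] + B[1][0] = 7 + 7 = 14, A[1][2] + B[2][0] = 9 + 8 = 17) = 12 (attained at k = 0)
  C[1][1] = min over k of (A[1][0] + B[0][1] = 10 + 0 = 10, A[1][1] + B[1][1] = 7 + 3 = 10, A[1][2] + B[2][1] = 9 + 10 = 19) = 10 (attained at k = 0)
  C[1][2] = min over k of (A[1][0] + B[0][2] = 10 + 1 = 11, A[1][1] + B[1][2] = 7 + 9 = 16, A[1][2] + B[2][2] = 9 + -3 = 6) = 6 (attained at k = 2)
  C[2][0] = min over k of (A[2][0] + B[0][0] = 5 + 2 = 7, A[2][1] + B[1][0] = 8 + 7 = 15, A[2][2] + B[2][0] = 7 + 8 = 15) = 7 (attained at k = 0)
  C[2][1] = min over k of (A[2][0] + B[0][1] = 5 + 0 = 5, A[2][1] + B[1][1] = 8 + 3 = 11, A[2][2] + B[2][1] = 7 + 10 = 17) = 5 (attained at k = 0)
  C[2][2] = min over k of (A[2][0] + B[0][2] = 5 + 1 = 6, A[2][1] + B[1][2] = 8 + 9 = 17, A[2][2] + B[2][2] = 7 + -3 = 4) = 4 (attained at k = 2)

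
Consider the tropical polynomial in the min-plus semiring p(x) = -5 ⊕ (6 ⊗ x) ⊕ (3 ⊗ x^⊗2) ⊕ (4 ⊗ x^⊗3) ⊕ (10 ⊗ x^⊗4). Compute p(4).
p(4) = -5

A tropical monomial a ⊗ x^⊗i evaluates to a + i · x. Evaluating each term at x = 4:
  Term 0 contributes -5 + 0 · 4 = -5
  Term 1 contributes 6 + 1 · 4 = 10
  Term 2 contributes 3 + 2 · 4 = 11
  Term 3 contributes 4 + 3 · 4 = 16
  Term 4 contributes 10 + 4 · 4 = 26
p(4) = ⊕ of these = min[-5, 10, 11, 16, 26] = -5.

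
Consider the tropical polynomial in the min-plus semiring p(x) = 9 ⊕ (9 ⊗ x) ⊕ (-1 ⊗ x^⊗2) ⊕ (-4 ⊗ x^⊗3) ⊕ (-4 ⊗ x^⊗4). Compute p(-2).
p(-2) = -12

A tropical monomial a ⊗ x^⊗i evaluates to a + i · x. Evaluating each term at x = -2:
  Term 0 contributes 9 + 0 · -2 = 9
  Term 1 contributes 9 + 1 · -2 = 7
  Term 2 contributes -1 + 2 · -2 = -5
  Term 3 contributes -4 + 3 · -2 = -10
  Term 4 contributes -4 + 4 · -2 = -12
p(-2) = ⊕ of these = min[9, 7, -5, -10, -12] = -12.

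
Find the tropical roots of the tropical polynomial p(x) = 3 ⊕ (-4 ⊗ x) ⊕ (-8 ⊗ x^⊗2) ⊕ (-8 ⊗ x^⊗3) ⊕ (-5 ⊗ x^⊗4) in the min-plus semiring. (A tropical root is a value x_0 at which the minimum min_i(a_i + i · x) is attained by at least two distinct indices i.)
Roots: {-3, 0, 4, 7}

Each tropical root is a break point of the lower envelope of the lines y = a_i + i · x (there are 5 lines, with slopes 0, 1, ..., 4). Only the lines that attain the minimum somewhere contribute to roots; other lines are dominated. Here the surviving (envelope) indices are i = 4, i = 3, i = 2, i = 1, i = 0.
Intersections between consecutive envelope lines give the roots: for adjacent envelope indices i < j the intersection is x = (a_i − a_j) / (j − i). Reading off the sorted break points: {-3, 0, 4, 7}.
Verification: at each break x_0, at least two indices attain the minimum of min_i(a_i + i · x_0).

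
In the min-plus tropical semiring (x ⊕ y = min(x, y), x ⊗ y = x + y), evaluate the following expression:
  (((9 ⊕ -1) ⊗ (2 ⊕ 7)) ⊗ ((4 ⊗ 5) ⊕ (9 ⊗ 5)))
(((9 ⊕ -1) ⊗ (2 ⊕ 7)) ⊗ ((4 ⊗ 5) ⊕ (9 ⊗ 5))) = 10

Expand innermost to outermost. Recall ⊕ takes the minimum of its arguments and ⊗ takes their sum. Working out the expression (((9 ⊕ -1) ⊗ (2 ⊕ 7)) ⊗ ((4 ⊗ 5) ⊕ (9 ⊗ 5))) gives 10.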